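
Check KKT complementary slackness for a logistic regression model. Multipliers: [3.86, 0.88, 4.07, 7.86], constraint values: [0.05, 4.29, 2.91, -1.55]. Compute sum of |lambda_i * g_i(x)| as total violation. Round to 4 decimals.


KKT complementary slackness check:
lambda_1 * g_1 = 3.86 * 0.05 = 0.193
lambda_2 * g_2 = 0.88 * 4.29 = 3.7752
lambda_3 * g_3 = 4.07 * 2.91 = 11.8437
lambda_4 * g_4 = 7.86 * -1.55 = -12.183
Total violation = 0.193 + 3.7752 + 11.8437 + 12.183 = 27.9949


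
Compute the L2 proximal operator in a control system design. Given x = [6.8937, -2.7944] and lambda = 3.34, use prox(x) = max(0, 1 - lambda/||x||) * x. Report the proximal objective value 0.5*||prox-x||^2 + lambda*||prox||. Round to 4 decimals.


Step 1: Compute ||x||.
||x|| = 7.4385
Step 2: Compute scaling factor.
scale = max(0, 1 - 3.34/7.4385) = 0.551
Step 3: prox(x) = [3.7983, -1.5397]
||prox(x)|| = 4.0985
Step 4: Proximal objective.
0.5*||prox-x||^2 = 5.5778
lambda*||prox|| = 13.689
Total = 19.2669


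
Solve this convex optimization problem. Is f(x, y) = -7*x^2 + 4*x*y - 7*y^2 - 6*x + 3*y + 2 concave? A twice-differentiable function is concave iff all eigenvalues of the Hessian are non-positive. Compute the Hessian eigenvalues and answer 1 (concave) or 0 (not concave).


The Hessian of f(x,y) = -7*x^2 + 4*x*y - 7*y^2 - 6*x + 3*y + 2 is:
H = [[-14, 4], [4, -14]]
Trace = -14 - 14 = -28
Determinant = -14*-14 - (4)^2 = 180
Discriminant = (-28)^2 - 4*180 = 64.0
Eigenvalues: lambda_1 = -18.0, lambda_2 = -10.0
The function is concave.

1


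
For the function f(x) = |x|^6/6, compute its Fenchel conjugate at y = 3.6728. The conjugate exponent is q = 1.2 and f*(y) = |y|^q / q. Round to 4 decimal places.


The conjugate exponent q satisfies 1/p + 1/q = 1.
p = 6, so q = 6/(6 - 1) = 1.2
|y|^q = 3.6728^1.2 = 4.7643
f*(3.6728) = 4.7643 / 1.2 = 3.9702


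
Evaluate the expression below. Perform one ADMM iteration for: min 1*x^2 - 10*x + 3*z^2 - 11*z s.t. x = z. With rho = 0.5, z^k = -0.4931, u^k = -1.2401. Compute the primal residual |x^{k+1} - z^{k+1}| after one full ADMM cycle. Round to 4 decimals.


ADMM iteration with rho = 0.5, z^k = -0.4931, u^k = -1.2401
Step 1: x-update.
Minimize 1*x^2 - 10*x + (0.5/2)*(x + 0.4931 - 1.2401)^2
FOC: (2*1 + 0.5)*x = 10 + 0.5*(-0.4931 + 1.2401)
x^{k+1} = 4.1494
Step 2: z-update.
Minimize 3*z^2 - 11*z + (0.5/2)*(4.1494 - z - 1.2401)^2
FOC: (2*3 + 0.5)*z = 11 + 0.5*(4.1494 - 1.2401)
z^{k+1} = 1.9161
Step 3: u-update.
u^{k+1} = -1.2401 + 4.1494 - 1.9161 = 0.9932
Step 4: Primal residual = |4.1494 - 1.9161| = 2.2333


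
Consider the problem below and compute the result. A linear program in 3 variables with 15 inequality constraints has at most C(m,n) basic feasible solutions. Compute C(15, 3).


Each vertex corresponds to some choice of n active constraints out of m, so the number of vertices is at most C(m, n) = m! / (n!(m-n)!).
m = 15, n = 3
Numerator: 15 * 14 * 13
Denominator: 3! = 6
C(15, 3) = 455


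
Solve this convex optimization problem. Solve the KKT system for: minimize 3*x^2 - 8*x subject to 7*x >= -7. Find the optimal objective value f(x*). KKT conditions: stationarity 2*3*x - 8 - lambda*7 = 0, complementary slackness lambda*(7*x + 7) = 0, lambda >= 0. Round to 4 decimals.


Step 1: Try lambda = 0 (constraint inactive).
Stationarity: 2*3*x - 8 = 0
x* = 8/(2*3) = 4/3 = 1.3333 (rounded; the exact value 4/3 is used below)
Check constraint: 7*1.3333 = 9.3331 >= -7 -- satisfied.
Step 2: Compute optimal value.
f(x*) = 3*(4/3)^2 - 8*(4/3) = -5.3333


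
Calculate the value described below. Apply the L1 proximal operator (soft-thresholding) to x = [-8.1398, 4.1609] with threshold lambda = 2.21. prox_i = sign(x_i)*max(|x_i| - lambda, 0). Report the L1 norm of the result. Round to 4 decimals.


Soft-thresholding with lambda = 2.21:
prox(-8.1398) = sign(-8.1398)*max(|-8.1398| - 2.21, 0) = -5.9298
prox(4.1609) = sign(4.1609)*max(|4.1609| - 2.21, 0) = 1.9509
prox(x) = [-5.9298, 1.9509]
||prox(x)||_1 = 5.9298 + 1.9509 = 7.8807


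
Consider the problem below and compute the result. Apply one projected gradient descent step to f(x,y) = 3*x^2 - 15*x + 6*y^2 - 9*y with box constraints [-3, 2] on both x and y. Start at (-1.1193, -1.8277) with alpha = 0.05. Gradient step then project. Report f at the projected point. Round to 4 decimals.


Step 1: Compute gradient at (-1.1193, -1.8277).
grad_x = 2*3*-1.1193 - 15 = -21.7158
grad_y = 2*6*-1.8277 - 9 = -30.9324
Step 2: Gradient step.
x_raw = -1.1193 - 0.05*-21.7158 = -0.0335
y_raw = -1.8277 - 0.05*-30.9324 = -0.2811
Step 3: Project onto [-3, 2].
x_proj = clip(-0.0335) = -0.0335
y_proj = clip(-0.2811) = -0.2811
Step 4: Evaluate f.
f(-0.0335, -0.2811) = 3.5098


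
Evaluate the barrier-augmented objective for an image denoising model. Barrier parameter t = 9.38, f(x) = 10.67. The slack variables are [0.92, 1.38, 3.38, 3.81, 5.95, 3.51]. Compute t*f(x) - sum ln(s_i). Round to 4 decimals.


Step 1: Compute log-barrier.
ln values: [-0.0834, 0.3221, 1.2179, 1.3376, 1.7834, 1.2556]
phi = -(-0.0834 + 0.3221 + 1.2179 + 1.3376 + 1.7834 + 1.2556) = -5.8332
Step 2: Compute augmented objective.
t*f(x) = 9.38*10.67 = 100.0846
Total = 100.0846 - 5.8332 = 94.2514


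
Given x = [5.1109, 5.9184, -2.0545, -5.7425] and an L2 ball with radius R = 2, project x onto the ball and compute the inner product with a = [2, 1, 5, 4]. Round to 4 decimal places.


Step 1: Compute ||x|| (intermediates to 6 decimals).
||x|| = sqrt(5.1109^2 + 5.9184^2 + (-2.0545)^2 + (-5.7425)^2) = 9.916957
Step 2: Project.
Since ||x|| > R, scale = R/||x|| = 2/9.916957 = 0.201675, proj(x) = scale * x
proj(x) = [1.030741, 1.193593, -0.414341, -1.158119]
Step 3: Dot product.
a^T * proj(x) = 2*1.030741 + 1*1.193593 + 5*(-0.414341) + 4*(-1.158119) = -3.4491


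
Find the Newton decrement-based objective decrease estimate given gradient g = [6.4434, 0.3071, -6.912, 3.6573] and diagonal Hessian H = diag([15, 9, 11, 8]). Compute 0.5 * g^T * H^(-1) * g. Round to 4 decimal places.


Step 1: H is diagonal, so H^(-1) * g = [0.4296, 0.0341, -0.6284, 0.4572].
Step 2: g^T H^(-1) g = sum_i g_i^2 / H_ii
  = (6.4434)^2/15 + (0.3071)^2/9 + (-6.912)^2/11 + (3.6573)^2/8
  = 2.7678 + 0.0105 + 4.3432 + 1.672 = 8.7935
Step 3: Objective decrease = 0.5 * g^T H^(-1) g = 4.3968


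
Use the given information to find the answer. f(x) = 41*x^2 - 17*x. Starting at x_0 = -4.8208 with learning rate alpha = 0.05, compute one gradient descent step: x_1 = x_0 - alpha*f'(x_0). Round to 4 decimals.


We compute the gradient at x_0 and apply the update.
f'(x) = 82*x - 17
f'(-4.8208) = 82*-4.8208 - 17 = -412.3056
x_1 = -4.8208 - 0.05*-412.3056 = 15.7945


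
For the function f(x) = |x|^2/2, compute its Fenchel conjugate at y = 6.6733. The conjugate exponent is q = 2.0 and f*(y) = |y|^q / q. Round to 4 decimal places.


The conjugate exponent q satisfies 1/p + 1/q = 1.
p = 2, so q = 2/(2 - 1) = 2.0
|y|^q = 6.6733^2.0 = 44.5329
f*(6.6733) = 44.5329 / 2.0 = 22.2665


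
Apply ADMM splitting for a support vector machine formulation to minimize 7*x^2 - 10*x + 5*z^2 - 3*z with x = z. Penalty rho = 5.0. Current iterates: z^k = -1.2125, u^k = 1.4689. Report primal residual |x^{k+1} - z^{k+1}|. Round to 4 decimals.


ADMM iteration with rho = 5.0, z^k = -1.2125, u^k = 1.4689
Step 1: x-update.
Minimize 7*x^2 - 10*x + (5.0/2)*(x + 1.2125 + 1.4689)^2
FOC: (2*7 + 5.0)*x = 10 + 5.0*(-1.2125 - 1.4689)
x^{k+1} = -0.1793
Step 2: z-update.
Minimize 5*z^2 - 3*z + (5.0/2)*(-0.1793 - z + 1.4689)^2
FOC: (2*5 + 5.0)*z = 3 + 5.0*(-0.1793 + 1.4689)
z^{k+1} = 0.6299
Step 3: u-update.
u^{k+1} = 1.4689 - 0.1793 - 0.6299 = 0.6597
Step 4: Primal residual = |-0.1793 - 0.6299| = 0.8092


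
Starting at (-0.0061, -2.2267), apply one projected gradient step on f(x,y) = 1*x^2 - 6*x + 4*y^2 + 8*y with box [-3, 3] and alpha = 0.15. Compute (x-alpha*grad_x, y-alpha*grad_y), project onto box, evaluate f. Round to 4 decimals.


Step 1: Compute gradient at (-0.0061, -2.2267).
grad_x = 2*1*-0.0061 - 6 = -6.0122
grad_y = 2*4*-2.2267 + 8 = -9.8136
Step 2: Gradient step.
x_raw = -0.0061 - 0.15*-6.0122 = 0.8957
y_raw = -2.2267 - 0.15*-9.8136 = -0.7547
Step 3: Project onto [-3, 3].
x_proj = clip(0.8957) = 0.8957
y_proj = clip(-0.7547) = -0.7547
Step 4: Evaluate f.
f(0.8957, -0.7547) = -8.3313


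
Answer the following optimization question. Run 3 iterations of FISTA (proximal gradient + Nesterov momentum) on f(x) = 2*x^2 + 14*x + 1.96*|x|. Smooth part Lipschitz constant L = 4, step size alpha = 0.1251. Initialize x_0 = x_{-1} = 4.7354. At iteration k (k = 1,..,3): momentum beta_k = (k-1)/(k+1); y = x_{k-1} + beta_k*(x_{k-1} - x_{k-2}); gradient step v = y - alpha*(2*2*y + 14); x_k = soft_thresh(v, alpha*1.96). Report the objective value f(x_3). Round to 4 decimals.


FISTA on f(x) = 2*x^2 + 14*x + 1.96*|x|
L = 4, alpha = 0.1251
Iteration 1: beta = 0.0, y = 4.7354 + 0.0*(4.7354 - 4.7354) = 4.7354
  grad(y) = 32.9416, v = y - alpha*grad = 0.6144
  prox(v) = soft_thresh(0.6144, 0.2452) = 0.3692
Iteration 2: beta = 0.3333, y = 0.3692 + 0.3333*(0.3692 - 4.7354) = -1.0862
  grad(y) = 9.6553, v = y - alpha*grad = -2.2941
  prox(v) = soft_thresh(-2.2941, 0.2452) = -2.0489
Iteration 3: beta = 0.5, y = -2.0489 + 0.5*(-2.0489 - 0.3692) = -3.2579
  grad(y) = 0.9684, v = y - alpha*grad = -3.379
  prox(v) = soft_thresh(-3.379, 0.2452) = -3.1339
f(x_3) = 2*(-3.1339)^2 + 14*(-3.1339) + 1.96*|-3.1339| = -18.0895


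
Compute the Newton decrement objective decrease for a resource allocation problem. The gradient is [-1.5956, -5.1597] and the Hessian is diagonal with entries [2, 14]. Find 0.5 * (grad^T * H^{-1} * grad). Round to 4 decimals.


Step 1: H is diagonal, so H^(-1) * g = [-0.7978, -0.3686].
Step 2: g^T H^(-1) g = sum_i g_i^2 / H_ii
  = (-1.5956)^2/2 + (-5.1597)^2/14
  = 1.273 + 1.9016 = 3.1746
Step 3: Objective decrease = 0.5 * g^T H^(-1) g = 1.5873


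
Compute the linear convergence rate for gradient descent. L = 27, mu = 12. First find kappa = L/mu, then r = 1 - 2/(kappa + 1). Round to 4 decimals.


Step 1: Compute the condition number.
kappa = L/mu = 27/12 = 2.25
Step 2: Compute the convergence rate.
r = 1 - 2/(kappa + 1) = 1 - 2*mu/(L + mu) = (L - mu)/(L + mu) = 15/39 = 0.3846


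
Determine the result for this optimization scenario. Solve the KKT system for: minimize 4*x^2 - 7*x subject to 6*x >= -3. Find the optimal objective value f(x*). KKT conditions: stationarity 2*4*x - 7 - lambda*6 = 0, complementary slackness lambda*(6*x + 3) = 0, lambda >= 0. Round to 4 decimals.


Step 1: Try lambda = 0 (constraint inactive).
Stationarity: 2*4*x - 7 = 0
x* = 7/(2*4) = 0.875
Check constraint: 6*0.875 = 5.25 >= -3 -- satisfied.
Step 2: Compute optimal value.
f(x*) = 4*0.875^2 - 7*0.875 = -3.0625


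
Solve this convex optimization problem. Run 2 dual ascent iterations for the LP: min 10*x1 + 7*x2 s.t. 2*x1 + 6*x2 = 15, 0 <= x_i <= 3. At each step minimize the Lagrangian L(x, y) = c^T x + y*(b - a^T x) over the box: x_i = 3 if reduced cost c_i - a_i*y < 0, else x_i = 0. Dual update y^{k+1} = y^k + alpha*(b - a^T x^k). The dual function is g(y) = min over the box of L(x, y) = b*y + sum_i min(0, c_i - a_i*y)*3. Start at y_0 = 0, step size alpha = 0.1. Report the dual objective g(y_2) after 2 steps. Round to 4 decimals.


Dual ascent for LP: min 10*x1 + 7*x2, 2*x1 + 6*x2 = 15, 0 <= x_i <= 3
Step 1: y^k = 0.0, reduced costs: (10.0, 7.0)
  x^k = (0.0, 0.0), subgradient = b - a^T x = 15.0
  y^{k+1} = 0.0 + 0.1*15.0 = 1.5
Step 2: y^k = 1.5, reduced costs: (7.0, -2.0)
  x^k = (0.0, 3.0), subgradient = b - a^T x = -3.0
  y^{k+1} = 1.5 + 0.1*-3.0 = 1.2
Dual objective at y_2 = 1.2: reduced costs (7.6, -0.2), box minimizer x = (0.0, 3.0)
g(y_2) = b*y + (c1 - a1*y)*x1 + (c2 - a2*y)*x2 = 15*1.2 + 7.6*0.0 + (-0.2)*3.0 = 18.0 + 0.0 - 0.6 = 17.4


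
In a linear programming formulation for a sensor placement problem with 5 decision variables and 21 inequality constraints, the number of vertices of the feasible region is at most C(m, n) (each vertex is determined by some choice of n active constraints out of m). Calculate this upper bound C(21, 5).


Each vertex corresponds to some choice of n active constraints out of m, so the number of vertices is at most C(m, n) = m! / (n!(m-n)!).
m = 21, n = 5
Numerator: 21 * 20 * 19 * 18 * 17
Denominator: 5! = 120
C(21, 5) = 20349


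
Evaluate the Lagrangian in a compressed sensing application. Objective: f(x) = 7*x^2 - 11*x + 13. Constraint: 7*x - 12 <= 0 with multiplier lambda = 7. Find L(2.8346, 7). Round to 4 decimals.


Step 1: Evaluate f(x).
f(2.8346) = 7*2.8346^2 - 11*2.8346 + 13 = 38.0641
Step 2: Evaluate g(x).
g(2.8346) = 7*2.8346 - 12 = 7.8422
Step 3: Compute Lagrangian.
L = 38.0641 + 7*7.8422 = 92.9595


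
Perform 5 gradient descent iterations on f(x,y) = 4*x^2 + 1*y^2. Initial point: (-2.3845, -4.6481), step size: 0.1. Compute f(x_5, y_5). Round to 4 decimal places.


Gradient descent on f(x,y) = 4*x^2 + 1*y^2.
Starting point: (-2.3845, -4.6481), alpha = 0.1
Step 1: grad_x = 2*4*-2.3845 = -19.076, grad_y = 2*1*-4.6481 = -9.2962
  x_1 = -2.3845 - 0.1*-19.076 = -0.4769
  y_1 = -4.6481 - 0.1*-9.2962 = -3.7185
Step 2: grad_x = 2*4*-0.4769 = -3.8152, grad_y = 2*1*-3.7185 = -7.437
  x_2 = -0.4769 - 0.1*-3.8152 = -0.0954
  y_2 = -3.7185 - 0.1*-7.437 = -2.9748
Step 3: grad_x = 2*4*-0.0954 = -0.763, grad_y = 2*1*-2.9748 = -5.9496
  x_3 = -0.0954 - 0.1*-0.763 = -0.0191
  y_3 = -2.9748 - 0.1*-5.9496 = -2.3798
Step 4: grad_x = 2*4*-0.0191 = -0.1526, grad_y = 2*1*-2.3798 = -4.7597
  x_4 = -0.0191 - 0.1*-0.1526 = -0.0038
  y_4 = -2.3798 - 0.1*-4.7597 = -1.9039
Step 5: grad_x = 2*4*-0.0038 = -0.0305, grad_y = 2*1*-1.9039 = -3.8077
  x_5 = -0.0038 - 0.1*-0.0305 = -0.0008
  y_5 = -1.9039 - 0.1*-3.8077 = -1.5231
f(-0.0008, -1.5231) = 4*(-0.0008)^2 + 1*(-1.5231)^2 = 2.3198


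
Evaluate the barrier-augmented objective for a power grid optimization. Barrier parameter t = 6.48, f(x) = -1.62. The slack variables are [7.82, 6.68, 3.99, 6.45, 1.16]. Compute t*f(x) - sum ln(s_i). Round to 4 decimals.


Step 1: Compute log-barrier.
ln values: [2.0567, 1.8991, 1.3838, 1.8641, 0.1484]
phi = -(2.0567 + 1.8991 + 1.3838 + 1.8641 + 0.1484) = -7.3521
Step 2: Compute augmented objective.
t*f(x) = 6.48*-1.62 = -10.4976
Total = -10.4976 - 7.3521 = -17.8497


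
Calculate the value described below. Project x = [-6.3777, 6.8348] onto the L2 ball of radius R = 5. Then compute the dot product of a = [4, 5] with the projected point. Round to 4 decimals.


Step 1: Compute ||x|| (intermediates to 6 decimals).
||x|| = sqrt((-6.3777)^2 + 6.8348^2) = 9.348238
Step 2: Project.
Since ||x|| > R, scale = R/||x|| = 5/9.348238 = 0.53486, proj(x) = scale * x
proj(x) = [-3.411177, 3.655661]
Step 3: Dot product.
a^T * proj(x) = 4*(-3.411177) + 5*3.655661 = 4.6336


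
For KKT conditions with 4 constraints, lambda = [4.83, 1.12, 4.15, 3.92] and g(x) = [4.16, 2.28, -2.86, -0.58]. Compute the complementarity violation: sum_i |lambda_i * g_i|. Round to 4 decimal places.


KKT complementary slackness check:
lambda_1 * g_1 = 4.83 * 4.16 = 20.0928
lambda_2 * g_2 = 1.12 * 2.28 = 2.5536
lambda_3 * g_3 = 4.15 * -2.86 = -11.869
lambda_4 * g_4 = 3.92 * -0.58 = -2.2736
Total violation = 20.0928 + 2.5536 + 11.869 + 2.2736 = 36.789


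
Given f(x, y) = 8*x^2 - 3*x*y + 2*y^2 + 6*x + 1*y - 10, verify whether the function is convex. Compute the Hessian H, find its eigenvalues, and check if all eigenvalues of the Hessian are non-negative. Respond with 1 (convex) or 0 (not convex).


The Hessian of f(x,y) = 8*x^2 - 3*x*y + 2*y^2 + 6*x + 1*y - 10 is:
H = [[16, -3], [-3, 4]]
Trace = 16 + 4 = 20
Determinant = 16*4 - (-3)^2 = 55
Discriminant = (20)^2 - 4*55 = 180.0
Eigenvalues: lambda_1 = 3.2918, lambda_2 = 16.7082
The function is convex.

1


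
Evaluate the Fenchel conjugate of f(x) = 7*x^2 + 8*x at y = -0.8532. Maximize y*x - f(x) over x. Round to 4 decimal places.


f*(y) = sup_x {y*x - a*x^2 - b*x} = sup_x {(y-b)*x - a*x^2}
FOC: (y - b) - 2a*x = 0 => x* = (y - b)/(2a)
x* = (-0.8532 - 8)/(2*7) = -0.6324
f*(-0.8532) = (y-b)^2/(4a) = (-0.8532 - 8)^2/(4*7)
= 78.3792/28 = 2.7993


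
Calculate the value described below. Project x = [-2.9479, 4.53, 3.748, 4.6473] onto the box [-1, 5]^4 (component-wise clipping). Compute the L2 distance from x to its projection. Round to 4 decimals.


Project each component onto [-1, 5].
clip(-2.9479) = -1.0, clip(4.53) = 4.53, clip(3.748) = 3.748, clip(4.6473) = 4.6473
Projection = [-1.0, 4.53, 3.748, 4.6473]
Squared diffs: [3.7943, 0.0, 0.0, 0.0]
Distance = sqrt(3.7943) = 1.9479


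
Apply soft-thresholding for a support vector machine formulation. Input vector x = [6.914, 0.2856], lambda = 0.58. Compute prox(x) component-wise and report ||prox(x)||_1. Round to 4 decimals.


Soft-thresholding with lambda = 0.58:
prox(6.914) = sign(6.914)*max(|6.914| - 0.58, 0) = 6.334
prox(0.2856) = sign(0.2856)*max(|0.2856| - 0.58, 0) = 0.0
prox(x) = [6.334, 0.0]
||prox(x)||_1 = 6.334 + 0.0 = 6.334


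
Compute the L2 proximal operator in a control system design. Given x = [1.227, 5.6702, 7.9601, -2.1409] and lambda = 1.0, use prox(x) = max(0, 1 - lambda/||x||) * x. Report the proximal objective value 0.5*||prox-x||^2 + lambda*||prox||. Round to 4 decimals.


Step 1: Compute ||x||.
||x|| = 10.0798
Step 2: Compute scaling factor.
scale = max(0, 1 - 1.0/10.0798) = 0.9008
Step 3: prox(x) = [1.1053, 5.1077, 7.1704, -1.9285]
||prox(x)|| = 9.0798
Step 4: Proximal objective.
0.5*||prox-x||^2 = 0.5
lambda*||prox|| = 9.0798
Total = 9.5798


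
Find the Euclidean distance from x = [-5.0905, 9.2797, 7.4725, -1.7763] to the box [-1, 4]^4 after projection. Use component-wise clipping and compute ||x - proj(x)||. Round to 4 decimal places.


Project each component onto [-1, 4].
clip(-5.0905) = -1.0, clip(9.2797) = 4.0, clip(7.4725) = 4.0, clip(-1.7763) = -1.0
Projection = [-1.0, 4.0, 4.0, -1.0]
Squared diffs: [16.7322, 27.8752, 12.0583, 0.6026]
Distance = sqrt(57.2683) = 7.5676


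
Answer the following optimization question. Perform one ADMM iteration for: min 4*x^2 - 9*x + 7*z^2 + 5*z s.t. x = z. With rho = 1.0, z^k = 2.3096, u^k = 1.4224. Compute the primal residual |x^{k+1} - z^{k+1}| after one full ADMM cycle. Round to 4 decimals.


ADMM iteration with rho = 1.0, z^k = 2.3096, u^k = 1.4224
Step 1: x-update.
Minimize 4*x^2 - 9*x + (1.0/2)*(x - 2.3096 + 1.4224)^2
FOC: (2*4 + 1.0)*x = 9 + 1.0*(2.3096 - 1.4224)
x^{k+1} = 1.0986
Step 2: z-update.
Minimize 7*z^2 + 5*z + (1.0/2)*(1.0986 - z + 1.4224)^2
FOC: (2*7 + 1.0)*z = -5 + 1.0*(1.0986 + 1.4224)
z^{k+1} = -0.1653
Step 3: u-update.
u^{k+1} = 1.4224 + 1.0986 + 0.1653 = 2.6862
Step 4: Primal residual = |1.0986 + 0.1653| = 1.2638


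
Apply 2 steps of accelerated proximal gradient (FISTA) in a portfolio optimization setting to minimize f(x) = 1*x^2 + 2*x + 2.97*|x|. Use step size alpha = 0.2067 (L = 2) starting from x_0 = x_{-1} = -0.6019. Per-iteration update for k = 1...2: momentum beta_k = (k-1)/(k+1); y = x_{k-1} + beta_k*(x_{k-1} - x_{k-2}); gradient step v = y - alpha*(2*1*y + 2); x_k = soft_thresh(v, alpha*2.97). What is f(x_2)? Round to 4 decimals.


FISTA on f(x) = 1*x^2 + 2*x + 2.97*|x|
L = 2, alpha = 0.2067
Iteration 1: beta = 0.0, y = -0.6019 + 0.0*(-0.6019 + 0.6019) = -0.6019
  grad(y) = 0.7962, v = y - alpha*grad = -0.7665
  prox(v) = soft_thresh(-0.7665, 0.6139) = -0.1526
Iteration 2: beta = 0.3333, y = -0.1526 + 0.3333*(-0.1526 + 0.6019) = -0.0028
  grad(y) = 1.9944, v = y - alpha*grad = -0.415
  prox(v) = soft_thresh(-0.415, 0.6139) = 0.0
f(x_2) = 1*0.0^2 + 2*0.0 + 2.97*|0.0| = 0.0


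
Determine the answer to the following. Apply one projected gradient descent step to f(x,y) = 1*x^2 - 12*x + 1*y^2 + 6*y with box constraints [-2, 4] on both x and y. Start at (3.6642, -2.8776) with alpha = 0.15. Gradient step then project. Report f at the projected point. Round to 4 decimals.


Step 1: Compute gradient at (3.6642, -2.8776).
grad_x = 2*1*3.6642 - 12 = -4.6716
grad_y = 2*1*-2.8776 + 6 = 0.2448
Step 2: Gradient step.
x_raw = 3.6642 - 0.15*-4.6716 = 4.3649
y_raw = -2.8776 - 0.15*0.2448 = -2.9143
Step 3: Project onto [-2, 4].
x_proj = clip(4.3649) = 4.0
y_proj = clip(-2.9143) = -2.0
Step 4: Evaluate f.
f(4.0, -2.0) = -40.0


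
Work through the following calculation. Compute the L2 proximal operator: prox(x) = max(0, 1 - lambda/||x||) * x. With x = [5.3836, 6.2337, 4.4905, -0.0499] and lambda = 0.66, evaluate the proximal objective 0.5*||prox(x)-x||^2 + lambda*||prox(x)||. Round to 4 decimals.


Step 1: Compute ||x||.
||x|| = 9.3813
Step 2: Compute scaling factor.
scale = max(0, 1 - 0.66/9.3813) = 0.9296
Step 3: prox(x) = [5.0049, 5.7951, 4.1746, -0.0464]
||prox(x)|| = 8.7213
Step 4: Proximal objective.
0.5*||prox-x||^2 = 0.2178
lambda*||prox|| = 5.7561
Total = 5.9739


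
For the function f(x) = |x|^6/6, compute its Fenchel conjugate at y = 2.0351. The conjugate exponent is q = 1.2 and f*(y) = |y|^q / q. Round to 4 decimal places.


The conjugate exponent q satisfies 1/p + 1/q = 1.
p = 6, so q = 6/(6 - 1) = 1.2
|y|^q = 2.0351^1.2 = 2.3459
f*(2.0351) = 2.3459 / 1.2 = 1.9549


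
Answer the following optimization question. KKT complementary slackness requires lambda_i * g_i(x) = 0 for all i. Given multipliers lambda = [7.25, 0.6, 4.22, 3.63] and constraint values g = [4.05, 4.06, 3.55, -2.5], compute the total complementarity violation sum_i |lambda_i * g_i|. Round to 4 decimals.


KKT complementary slackness check:
lambda_1 * g_1 = 7.25 * 4.05 = 29.3625
lambda_2 * g_2 = 0.6 * 4.06 = 2.436
lambda_3 * g_3 = 4.22 * 3.55 = 14.981
lambda_4 * g_4 = 3.63 * -2.5 = -9.075
Total violation = 29.3625 + 2.436 + 14.981 + 9.075 = 55.8545


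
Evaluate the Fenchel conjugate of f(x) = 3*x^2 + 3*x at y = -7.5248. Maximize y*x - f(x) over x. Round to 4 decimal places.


f*(y) = sup_x {y*x - a*x^2 - b*x} = sup_x {(y-b)*x - a*x^2}
FOC: (y - b) - 2a*x = 0 => x* = (y - b)/(2a)
x* = (-7.5248 - 3)/(2*3) = -1.7541
f*(-7.5248) = (y-b)^2/(4a) = (-7.5248 - 3)^2/(4*3)
= 110.7714/12 = 9.231


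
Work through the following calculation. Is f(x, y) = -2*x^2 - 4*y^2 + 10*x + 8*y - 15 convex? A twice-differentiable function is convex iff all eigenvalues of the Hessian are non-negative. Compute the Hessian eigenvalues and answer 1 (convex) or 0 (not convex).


The Hessian of f(x,y) = -2*x^2 - 4*y^2 + 10*x + 8*y - 15 is:
H = [[-4, 0], [0, -8]]
Trace = -4 - 8 = -12
Determinant = -4*-8 - (0)^2 = 32
Discriminant = (-12)^2 - 4*32 = 16.0
Eigenvalues: lambda_1 = -8.0, lambda_2 = -4.0
The function is not convex.

0


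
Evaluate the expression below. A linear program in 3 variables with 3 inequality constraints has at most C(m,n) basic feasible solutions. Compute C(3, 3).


Each vertex corresponds to some choice of n active constraints out of m, so the number of vertices is at most C(m, n) = m! / (n!(m-n)!).
m = 3, n = 3
Numerator: 3 * 2 * 1
Denominator: 3! = 6
C(3, 3) = 1


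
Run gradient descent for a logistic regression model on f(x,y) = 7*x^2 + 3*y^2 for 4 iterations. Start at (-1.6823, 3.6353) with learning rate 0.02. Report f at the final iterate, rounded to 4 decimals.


Gradient descent on f(x,y) = 7*x^2 + 3*y^2.
Starting point: (-1.6823, 3.6353), alpha = 0.02
Step 1: grad_x = 2*7*-1.6823 = -23.5522, grad_y = 2*3*3.6353 = 21.8118
  x_1 = -1.6823 - 0.02*-23.5522 = -1.2113
  y_1 = 3.6353 - 0.02*21.8118 = 3.1991
Step 2: grad_x = 2*7*-1.2113 = -16.9576, grad_y = 2*3*3.1991 = 19.1944
  x_2 = -1.2113 - 0.02*-16.9576 = -0.8721
  y_2 = 3.1991 - 0.02*19.1944 = 2.8152
Step 3: grad_x = 2*7*-0.8721 = -12.2095, grad_y = 2*3*2.8152 = 16.8911
  x_3 = -0.8721 - 0.02*-12.2095 = -0.6279
  y_3 = 2.8152 - 0.02*16.8911 = 2.4774
Step 4: grad_x = 2*7*-0.6279 = -8.7908, grad_y = 2*3*2.4774 = 14.8641
  x_4 = -0.6279 - 0.02*-8.7908 = -0.4521
  y_4 = 2.4774 - 0.02*14.8641 = 2.1801
f(-0.4521, 2.1801) = 7*(-0.4521)^2 + 3*2.1801^2 = 15.6889


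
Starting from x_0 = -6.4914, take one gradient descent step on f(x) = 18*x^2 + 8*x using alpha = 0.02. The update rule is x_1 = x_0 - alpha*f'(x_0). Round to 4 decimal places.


We compute the gradient at x_0 and apply the update.
f'(x) = 36*x + 8
f'(-6.4914) = 36*-6.4914 + 8 = -225.6904
x_1 = -6.4914 - 0.02*-225.6904 = -1.9776


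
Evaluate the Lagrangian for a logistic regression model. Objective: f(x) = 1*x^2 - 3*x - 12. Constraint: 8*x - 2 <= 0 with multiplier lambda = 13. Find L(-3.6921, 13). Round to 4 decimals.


Step 1: Evaluate f(x).
f(-3.6921) = 1*(-3.6921)^2 - 3*(-3.6921) - 12 = 12.7079
Step 2: Evaluate g(x).
g(-3.6921) = 8*-3.6921 - 2 = -31.5368
Step 3: Compute Lagrangian.
L = 12.7079 + 13*-31.5368 = -397.2705


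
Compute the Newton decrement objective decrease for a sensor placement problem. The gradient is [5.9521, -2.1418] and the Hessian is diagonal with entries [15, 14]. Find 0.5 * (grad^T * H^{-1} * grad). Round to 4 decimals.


Step 1: H is diagonal, so H^(-1) * g = [0.3968, -0.153].
Step 2: g^T H^(-1) g = sum_i g_i^2 / H_ii
  = (5.9521)^2/15 + (-2.1418)^2/14
  = 2.3618 + 0.3277 = 2.6895
Step 3: Objective decrease = 0.5 * g^T H^(-1) g = 1.3447


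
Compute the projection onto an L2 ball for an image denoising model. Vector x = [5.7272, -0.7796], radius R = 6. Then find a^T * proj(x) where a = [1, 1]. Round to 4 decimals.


Step 1: Compute ||x|| (intermediates to 6 decimals).
||x|| = sqrt(5.7272^2 + (-0.7796)^2) = 5.780017
Step 2: Project.
Since ||x|| <= R, proj = x (no scaling needed).
proj(x) = [5.7272, -0.7796]
Step 3: Dot product.
a^T * proj(x) = 1*5.7272 + 1*(-0.7796) = 4.9476


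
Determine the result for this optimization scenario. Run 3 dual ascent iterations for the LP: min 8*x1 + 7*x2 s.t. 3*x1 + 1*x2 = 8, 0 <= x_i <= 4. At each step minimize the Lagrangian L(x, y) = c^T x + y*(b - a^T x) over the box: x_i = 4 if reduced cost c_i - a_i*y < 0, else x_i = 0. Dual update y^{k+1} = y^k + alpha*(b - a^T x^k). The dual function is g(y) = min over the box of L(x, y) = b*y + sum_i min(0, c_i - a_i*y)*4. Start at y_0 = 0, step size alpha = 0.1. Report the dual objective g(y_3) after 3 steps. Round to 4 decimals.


Dual ascent for LP: min 8*x1 + 7*x2, 3*x1 + 1*x2 = 8, 0 <= x_i <= 4
Step 1: y^k = 0.0, reduced costs: (8.0, 7.0)
  x^k = (0.0, 0.0), subgradient = b - a^T x = 8.0
  y^{k+1} = 0.0 + 0.1*8.0 = 0.8
Step 2: y^k = 0.8, reduced costs: (5.6, 6.2)
  x^k = (0.0, 0.0), subgradient = b - a^T x = 8.0
  y^{k+1} = 0.8 + 0.1*8.0 = 1.6
Step 3: y^k = 1.6, reduced costs: (3.2, 5.4)
  x^k = (0.0, 0.0), subgradient = b - a^T x = 8.0
  y^{k+1} = 1.6 + 0.1*8.0 = 2.4
Dual objective at y_3 = 2.4: reduced costs (0.8, 4.6), box minimizer x = (0.0, 0.0)
g(y_3) = b*y + (c1 - a1*y)*x1 + (c2 - a2*y)*x2 = 8*2.4 + 0.8*0.0 + 4.6*0.0 = 19.2 + 0.0 + 0.0 = 19.2


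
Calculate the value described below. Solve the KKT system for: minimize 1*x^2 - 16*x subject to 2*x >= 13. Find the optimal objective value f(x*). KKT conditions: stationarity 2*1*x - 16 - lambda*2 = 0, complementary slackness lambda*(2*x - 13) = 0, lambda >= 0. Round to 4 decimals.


Step 1: Try lambda = 0 (constraint inactive).
Stationarity: 2*1*x - 16 = 0
x* = 16/(2*1) = 8.0
Check constraint: 2*8.0 = 16.0 >= 13 -- satisfied.
Step 2: Compute optimal value.
f(x*) = 1*8.0^2 - 16*8.0 = -64.0


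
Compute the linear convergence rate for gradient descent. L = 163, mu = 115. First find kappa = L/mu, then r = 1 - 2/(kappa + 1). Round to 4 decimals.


Step 1: Compute the condition number.
kappa = L/mu = 163/115 = 1.4174
Step 2: Compute the convergence rate.
r = 1 - 2/(kappa + 1) = 1 - 2*mu/(L + mu) = (L - mu)/(L + mu) = 48/278 = 0.1727


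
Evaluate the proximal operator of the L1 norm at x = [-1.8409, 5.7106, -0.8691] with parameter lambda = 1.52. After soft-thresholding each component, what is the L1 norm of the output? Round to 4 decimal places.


Soft-thresholding with lambda = 1.52:
prox(-1.8409) = sign(-1.8409)*max(|-1.8409| - 1.52, 0) = -0.3209
prox(5.7106) = sign(5.7106)*max(|5.7106| - 1.52, 0) = 4.1906
prox(-0.8691) = sign(-0.8691)*max(|-0.8691| - 1.52, 0) = 0.0
prox(x) = [-0.3209, 4.1906, 0.0]
||prox(x)||_1 = 0.3209 + 4.1906 + 0.0 = 4.5115


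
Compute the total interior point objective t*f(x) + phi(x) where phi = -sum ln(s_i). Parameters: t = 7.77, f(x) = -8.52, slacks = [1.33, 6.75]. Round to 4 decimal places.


Step 1: Compute log-barrier.
ln values: [0.2852, 1.9095]
phi = -(0.2852 + 1.9095) = -2.1947
Step 2: Compute augmented objective.
t*f(x) = 7.77*-8.52 = -66.2004
Total = -66.2004 - 2.1947 = -68.3951


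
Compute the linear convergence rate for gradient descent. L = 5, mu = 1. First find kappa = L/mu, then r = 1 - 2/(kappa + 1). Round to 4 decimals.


Step 1: Compute the condition number.
kappa = L/mu = 5/1 = 5.0
Step 2: Compute the convergence rate.
r = 1 - 2/(kappa + 1) = 1 - 2*mu/(L + mu) = (L - mu)/(L + mu) = 4/6 = 0.6667


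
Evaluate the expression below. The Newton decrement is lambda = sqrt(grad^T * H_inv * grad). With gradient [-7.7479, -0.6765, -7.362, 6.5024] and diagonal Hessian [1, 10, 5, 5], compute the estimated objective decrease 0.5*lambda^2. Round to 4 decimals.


Step 1: H is diagonal, so H^(-1) * g = [-7.7479, -0.0677, -1.4724, 1.3005].
Step 2: g^T H^(-1) g = sum_i g_i^2 / H_ii
  = (-7.7479)^2/1 + (-0.6765)^2/10 + (-7.362)^2/5 + (6.5024)^2/5
  = 60.03 + 0.0458 + 10.8398 + 8.4562 = 79.3718
Step 3: Objective decrease = 0.5 * g^T H^(-1) g = 39.6859


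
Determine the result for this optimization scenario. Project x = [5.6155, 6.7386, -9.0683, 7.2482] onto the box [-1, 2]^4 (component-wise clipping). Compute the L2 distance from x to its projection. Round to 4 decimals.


Project each component onto [-1, 2].
clip(5.6155) = 2.0, clip(6.7386) = 2.0, clip(-9.0683) = -1.0, clip(7.2482) = 2.0
Projection = [2.0, 2.0, -1.0, 2.0]
Squared diffs: [13.0718, 22.4543, 65.0975, 27.5436]
Distance = sqrt(128.1672) = 11.3211


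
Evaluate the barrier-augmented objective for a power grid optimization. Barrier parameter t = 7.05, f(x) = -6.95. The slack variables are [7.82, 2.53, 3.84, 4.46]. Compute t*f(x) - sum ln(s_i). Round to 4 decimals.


Step 1: Compute log-barrier.
ln values: [2.0567, 0.9282, 1.3455, 1.4951]
phi = -(2.0567 + 0.9282 + 1.3455 + 1.4951) = -5.8255
Step 2: Compute augmented objective.
t*f(x) = 7.05*-6.95 = -48.9975
Total = -48.9975 - 5.8255 = -54.823


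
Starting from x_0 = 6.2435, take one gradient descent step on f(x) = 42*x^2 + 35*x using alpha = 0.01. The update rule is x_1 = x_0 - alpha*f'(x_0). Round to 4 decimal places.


We compute the gradient at x_0 and apply the update.
f'(x) = 84*x + 35
f'(6.2435) = 84*6.2435 + 35 = 559.454
x_1 = 6.2435 - 0.01*559.454 = 0.649


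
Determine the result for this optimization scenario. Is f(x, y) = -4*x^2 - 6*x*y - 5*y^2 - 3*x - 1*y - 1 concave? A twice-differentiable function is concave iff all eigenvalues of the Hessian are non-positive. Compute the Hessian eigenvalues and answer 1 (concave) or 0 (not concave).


The Hessian of f(x,y) = -4*x^2 - 6*x*y - 5*y^2 - 3*x - 1*y - 1 is:
H = [[-8, -6], [-6, -10]]
Trace = -8 - 10 = -18
Determinant = -8*-10 - (-6)^2 = 44
Discriminant = (-18)^2 - 4*44 = 148.0
Eigenvalues: lambda_1 = -15.0828, lambda_2 = -2.9172
The function is concave.

1


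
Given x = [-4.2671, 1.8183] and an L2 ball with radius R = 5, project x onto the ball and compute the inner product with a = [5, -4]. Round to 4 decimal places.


Step 1: Compute ||x|| (intermediates to 6 decimals).
||x|| = sqrt((-4.2671)^2 + 1.8183^2) = 4.638357
Step 2: Project.
Since ||x|| <= R, proj = x (no scaling needed).
proj(x) = [-4.2671, 1.8183]
Step 3: Dot product.
a^T * proj(x) = 5*(-4.2671) - 4*1.8183 = -28.6087


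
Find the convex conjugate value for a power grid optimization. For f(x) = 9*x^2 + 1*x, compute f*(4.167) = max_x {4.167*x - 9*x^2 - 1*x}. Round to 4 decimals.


f*(y) = sup_x {y*x - a*x^2 - b*x} = sup_x {(y-b)*x - a*x^2}
FOC: (y - b) - 2a*x = 0 => x* = (y - b)/(2a)
x* = (4.167 - 1)/(2*9) = 0.1759
f*(4.167) = (y-b)^2/(4a) = (4.167 - 1)^2/(4*9)
= 10.0299/36 = 0.2786


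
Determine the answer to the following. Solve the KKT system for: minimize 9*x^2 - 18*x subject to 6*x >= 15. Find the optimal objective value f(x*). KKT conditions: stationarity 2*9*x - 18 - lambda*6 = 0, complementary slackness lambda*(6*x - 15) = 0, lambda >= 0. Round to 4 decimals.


Step 1: Try lambda = 0 (constraint inactive).
x_unc = 18/(2*9) = 1.0
Check: 6*1.0 = 6.0 < 15 -- violated!
Step 2: Constraint must be active: 6*x = 15
x* = 15/6 = 2.5
lambda = (2*9*2.5 - 18)/6 = 4.5
Step 3: Compute optimal value.
f(x*) = 9*2.5^2 - 18*2.5 = 11.25


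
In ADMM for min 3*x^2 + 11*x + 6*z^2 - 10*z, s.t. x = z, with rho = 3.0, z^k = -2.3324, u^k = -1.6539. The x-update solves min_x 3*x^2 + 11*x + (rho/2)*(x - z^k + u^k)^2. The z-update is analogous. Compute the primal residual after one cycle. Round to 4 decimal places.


ADMM iteration with rho = 3.0, z^k = -2.3324, u^k = -1.6539
Step 1: x-update.
Minimize 3*x^2 + 11*x + (3.0/2)*(x + 2.3324 - 1.6539)^2
FOC: (2*3 + 3.0)*x = -11 + 3.0*(-2.3324 + 1.6539)
x^{k+1} = -1.4484
Step 2: z-update.
Minimize 6*z^2 - 10*z + (3.0/2)*(-1.4484 - z - 1.6539)^2
FOC: (2*6 + 3.0)*z = 10 + 3.0*(-1.4484 - 1.6539)
z^{k+1} = 0.0462
Step 3: u-update.
u^{k+1} = -1.6539 - 1.4484 - 0.0462 = -3.1485
Step 4: Primal residual = |-1.4484 - 0.0462| = 1.4946


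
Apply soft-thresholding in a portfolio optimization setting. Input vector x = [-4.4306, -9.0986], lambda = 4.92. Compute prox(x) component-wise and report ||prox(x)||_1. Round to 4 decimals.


Soft-thresholding with lambda = 4.92:
prox(-4.4306) = sign(-4.4306)*max(|-4.4306| - 4.92, 0) = 0.0
prox(-9.0986) = sign(-9.0986)*max(|-9.0986| - 4.92, 0) = -4.1786
prox(x) = [0.0, -4.1786]
||prox(x)||_1 = 0.0 + 4.1786 = 4.1786


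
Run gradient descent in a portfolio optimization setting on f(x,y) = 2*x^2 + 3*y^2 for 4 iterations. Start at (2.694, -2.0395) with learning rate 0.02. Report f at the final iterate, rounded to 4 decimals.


Gradient descent on f(x,y) = 2*x^2 + 3*y^2.
Starting point: (2.694, -2.0395), alpha = 0.02
Step 1: grad_x = 2*2*2.694 = 10.776, grad_y = 2*3*-2.0395 = -12.237
  x_1 = 2.694 - 0.02*10.776 = 2.4785
  y_1 = -2.0395 - 0.02*-12.237 = -1.7948
Step 2: grad_x = 2*2*2.4785 = 9.9139, grad_y = 2*3*-1.7948 = -10.7686
  x_2 = 2.4785 - 0.02*9.9139 = 2.2802
  y_2 = -1.7948 - 0.02*-10.7686 = -1.5794
Step 3: grad_x = 2*2*2.2802 = 9.1208, grad_y = 2*3*-1.5794 = -9.4763
  x_3 = 2.2802 - 0.02*9.1208 = 2.0978
  y_3 = -1.5794 - 0.02*-9.4763 = -1.3899
Step 4: grad_x = 2*2*2.0978 = 8.3911, grad_y = 2*3*-1.3899 = -8.3392
  x_4 = 2.0978 - 0.02*8.3911 = 1.93
  y_4 = -1.3899 - 0.02*-8.3392 = -1.2231
f(1.93, -1.2231) = 2*1.93^2 + 3*(-1.2231)^2 = 11.9373


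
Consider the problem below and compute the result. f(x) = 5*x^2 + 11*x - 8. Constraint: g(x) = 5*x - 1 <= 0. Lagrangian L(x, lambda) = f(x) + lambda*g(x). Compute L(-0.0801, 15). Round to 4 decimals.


Step 1: Evaluate f(x).
f(-0.0801) = 5*(-0.0801)^2 + 11*(-0.0801) - 8 = -8.849
Step 2: Evaluate g(x).
g(-0.0801) = 5*-0.0801 - 1 = -1.4005
Step 3: Compute Lagrangian.
L = -8.849 + 15*-1.4005 = -29.8565


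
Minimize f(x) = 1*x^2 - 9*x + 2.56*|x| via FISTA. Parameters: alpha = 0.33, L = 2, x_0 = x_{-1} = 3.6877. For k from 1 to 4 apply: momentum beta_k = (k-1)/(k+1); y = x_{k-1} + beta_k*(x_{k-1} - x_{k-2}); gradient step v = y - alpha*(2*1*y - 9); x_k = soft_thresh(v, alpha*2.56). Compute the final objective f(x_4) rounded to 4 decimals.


FISTA on f(x) = 1*x^2 - 9*x + 2.56*|x|
L = 2, alpha = 0.33
Iteration 1: beta = 0.0, y = 3.6877 + 0.0*(3.6877 - 3.6877) = 3.6877
  grad(y) = -1.6246, v = y - alpha*grad = 4.2238
  prox(v) = soft_thresh(4.2238, 0.8448) = 3.379
Iteration 2: beta = 0.3333, y = 3.379 + 0.3333*(3.379 - 3.6877) = 3.2761
  grad(y) = -2.4478, v = y - alpha*grad = 4.0839
  prox(v) = soft_thresh(4.0839, 0.8448) = 3.2391
Iteration 3: beta = 0.5, y = 3.2391 + 0.5*(3.2391 - 3.379) = 3.1691
  grad(y) = -2.6618, v = y - alpha*grad = 4.0475
  prox(v) = soft_thresh(4.0475, 0.8448) = 3.2027
Iteration 4: beta = 0.6, y = 3.2027 + 0.6*(3.2027 - 3.2391) = 3.1809
  grad(y) = -2.6383, v = y - alpha*grad = 4.0515
  prox(v) = soft_thresh(4.0515, 0.8448) = 3.2067
f(x_4) = 1*3.2067^2 - 9*3.2067 + 2.56*|3.2067| = -10.3682


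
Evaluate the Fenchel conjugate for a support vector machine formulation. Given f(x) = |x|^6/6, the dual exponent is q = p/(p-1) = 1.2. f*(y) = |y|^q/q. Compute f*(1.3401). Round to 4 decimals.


The conjugate exponent q satisfies 1/p + 1/q = 1.
p = 6, so q = 6/(6 - 1) = 1.2
|y|^q = 1.3401^1.2 = 1.4209
f*(1.3401) = 1.4209 / 1.2 = 1.1841


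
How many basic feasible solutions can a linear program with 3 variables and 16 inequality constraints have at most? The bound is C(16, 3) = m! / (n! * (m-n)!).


Each vertex corresponds to some choice of n active constraints out of m, so the number of vertices is at most C(m, n) = m! / (n!(m-n)!).
m = 16, n = 3
Numerator: 16 * 15 * 14
Denominator: 3! = 6
C(16, 3) = 560


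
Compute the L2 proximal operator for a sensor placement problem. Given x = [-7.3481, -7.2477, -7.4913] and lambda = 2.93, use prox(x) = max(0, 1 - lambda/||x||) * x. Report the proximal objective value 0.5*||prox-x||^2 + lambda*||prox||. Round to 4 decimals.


Step 1: Compute ||x||.
||x|| = 12.7532
Step 2: Compute scaling factor.
scale = max(0, 1 - 2.93/12.7532) = 0.7703
Step 3: prox(x) = [-5.6599, -5.5826, -5.7702]
||prox(x)|| = 9.8232
Step 4: Proximal objective.
0.5*||prox-x||^2 = 4.2925
lambda*||prox|| = 28.782
Total = 33.0743


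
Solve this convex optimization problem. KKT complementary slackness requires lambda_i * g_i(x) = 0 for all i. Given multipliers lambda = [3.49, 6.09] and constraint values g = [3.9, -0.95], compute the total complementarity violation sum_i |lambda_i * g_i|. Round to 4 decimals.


KKT complementary slackness check:
lambda_1 * g_1 = 3.49 * 3.9 = 13.611
lambda_2 * g_2 = 6.09 * -0.95 = -5.7855
Total violation = 13.611 + 5.7855 = 19.3965


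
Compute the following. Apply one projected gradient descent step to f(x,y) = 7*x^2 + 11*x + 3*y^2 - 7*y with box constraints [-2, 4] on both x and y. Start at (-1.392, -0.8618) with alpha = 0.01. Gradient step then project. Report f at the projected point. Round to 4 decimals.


Step 1: Compute gradient at (-1.392, -0.8618).
grad_x = 2*7*-1.392 + 11 = -8.488
grad_y = 2*3*-0.8618 - 7 = -12.1708
Step 2: Gradient step.
x_raw = -1.392 - 0.01*-8.488 = -1.3071
y_raw = -0.8618 - 0.01*-12.1708 = -0.7401
Step 3: Project onto [-2, 4].
x_proj = clip(-1.3071) = -1.3071
y_proj = clip(-0.7401) = -0.7401
Step 4: Evaluate f.
f(-1.3071, -0.7401) = 4.4055


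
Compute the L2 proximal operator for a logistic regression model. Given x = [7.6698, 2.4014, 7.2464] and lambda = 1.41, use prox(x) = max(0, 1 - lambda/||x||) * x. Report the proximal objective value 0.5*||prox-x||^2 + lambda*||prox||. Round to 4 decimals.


Step 1: Compute ||x||.
||x|| = 10.8214
Step 2: Compute scaling factor.
scale = max(0, 1 - 1.41/10.8214) = 0.8697
Step 3: prox(x) = [6.6704, 2.0885, 6.3022]
||prox(x)|| = 9.4114
Step 4: Proximal objective.
0.5*||prox-x||^2 = 0.9941
lambda*||prox|| = 13.2701
Total = 14.2641


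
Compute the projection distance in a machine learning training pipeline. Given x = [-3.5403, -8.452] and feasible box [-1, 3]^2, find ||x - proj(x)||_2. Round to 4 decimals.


Project each component onto [-1, 3].
clip(-3.5403) = -1.0, clip(-8.452) = -1.0
Projection = [-1.0, -1.0]
Squared diffs: [6.4531, 55.5323]
Distance = sqrt(61.9854) = 7.8731


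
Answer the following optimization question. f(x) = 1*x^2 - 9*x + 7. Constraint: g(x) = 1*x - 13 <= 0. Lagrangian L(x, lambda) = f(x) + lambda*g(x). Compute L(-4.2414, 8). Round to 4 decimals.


Step 1: Evaluate f(x).
f(-4.2414) = 1*(-4.2414)^2 - 9*(-4.2414) + 7 = 63.1621
Step 2: Evaluate g(x).
g(-4.2414) = 1*-4.2414 - 13 = -17.2414
Step 3: Compute Lagrangian.
L = 63.1621 + 8*-17.2414 = -74.7691


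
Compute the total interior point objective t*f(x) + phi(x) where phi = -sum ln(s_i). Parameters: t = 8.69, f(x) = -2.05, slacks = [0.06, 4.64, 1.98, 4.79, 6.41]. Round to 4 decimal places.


Step 1: Compute log-barrier.
ln values: [-2.8134, 1.5347, 0.6831, 1.5665, 1.8579]
phi = -(-2.8134 + 1.5347 + 0.6831 + 1.5665 + 1.8579) = -2.8288
Step 2: Compute augmented objective.
t*f(x) = 8.69*-2.05 = -17.8145
Total = -17.8145 - 2.8288 = -20.6433
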